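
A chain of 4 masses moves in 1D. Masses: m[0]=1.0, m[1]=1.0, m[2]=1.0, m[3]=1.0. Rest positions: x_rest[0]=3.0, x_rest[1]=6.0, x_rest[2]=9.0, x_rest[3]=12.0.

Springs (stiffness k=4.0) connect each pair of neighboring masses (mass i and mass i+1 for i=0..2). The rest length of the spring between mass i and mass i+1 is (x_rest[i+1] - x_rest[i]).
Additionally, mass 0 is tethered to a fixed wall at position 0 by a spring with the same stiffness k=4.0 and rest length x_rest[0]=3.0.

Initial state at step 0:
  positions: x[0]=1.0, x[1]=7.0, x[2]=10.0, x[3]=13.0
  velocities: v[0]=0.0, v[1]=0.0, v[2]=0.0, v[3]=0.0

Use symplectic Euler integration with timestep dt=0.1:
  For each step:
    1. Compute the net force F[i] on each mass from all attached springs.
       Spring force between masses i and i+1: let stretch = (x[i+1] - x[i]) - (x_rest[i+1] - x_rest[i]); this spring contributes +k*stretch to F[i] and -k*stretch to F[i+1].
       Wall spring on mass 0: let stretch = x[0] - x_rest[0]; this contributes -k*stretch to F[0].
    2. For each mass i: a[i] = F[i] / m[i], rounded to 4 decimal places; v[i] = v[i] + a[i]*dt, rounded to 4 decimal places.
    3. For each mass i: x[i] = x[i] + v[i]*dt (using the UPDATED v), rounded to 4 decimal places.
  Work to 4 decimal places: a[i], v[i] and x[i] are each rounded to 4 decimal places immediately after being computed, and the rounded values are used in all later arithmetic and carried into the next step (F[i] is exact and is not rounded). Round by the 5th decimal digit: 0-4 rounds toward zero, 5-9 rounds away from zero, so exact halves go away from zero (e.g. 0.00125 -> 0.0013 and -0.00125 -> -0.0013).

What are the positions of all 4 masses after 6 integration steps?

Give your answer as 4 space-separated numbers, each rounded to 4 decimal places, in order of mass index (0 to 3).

Answer: 3.9304 5.5221 9.7471 12.9861

Derivation:
Step 0: x=[1.0000 7.0000 10.0000 13.0000] v=[0.0000 0.0000 0.0000 0.0000]
Step 1: x=[1.2000 6.8800 10.0000 13.0000] v=[2.0000 -1.2000 0.0000 0.0000]
Step 2: x=[1.5792 6.6576 9.9952 13.0000] v=[3.7920 -2.2240 -0.0480 0.0000]
Step 3: x=[2.0984 6.3656 9.9771 12.9998] v=[5.1917 -2.9203 -0.1811 -0.0019]
Step 4: x=[2.7043 6.0473 9.9354 12.9987] v=[6.0592 -3.1826 -0.4166 -0.0110]
Step 5: x=[3.3358 5.7508 9.8608 12.9951] v=[6.3147 -2.9646 -0.7465 -0.0363]
Step 6: x=[3.9304 5.5221 9.7471 12.9861] v=[5.9464 -2.2866 -1.1368 -0.0900]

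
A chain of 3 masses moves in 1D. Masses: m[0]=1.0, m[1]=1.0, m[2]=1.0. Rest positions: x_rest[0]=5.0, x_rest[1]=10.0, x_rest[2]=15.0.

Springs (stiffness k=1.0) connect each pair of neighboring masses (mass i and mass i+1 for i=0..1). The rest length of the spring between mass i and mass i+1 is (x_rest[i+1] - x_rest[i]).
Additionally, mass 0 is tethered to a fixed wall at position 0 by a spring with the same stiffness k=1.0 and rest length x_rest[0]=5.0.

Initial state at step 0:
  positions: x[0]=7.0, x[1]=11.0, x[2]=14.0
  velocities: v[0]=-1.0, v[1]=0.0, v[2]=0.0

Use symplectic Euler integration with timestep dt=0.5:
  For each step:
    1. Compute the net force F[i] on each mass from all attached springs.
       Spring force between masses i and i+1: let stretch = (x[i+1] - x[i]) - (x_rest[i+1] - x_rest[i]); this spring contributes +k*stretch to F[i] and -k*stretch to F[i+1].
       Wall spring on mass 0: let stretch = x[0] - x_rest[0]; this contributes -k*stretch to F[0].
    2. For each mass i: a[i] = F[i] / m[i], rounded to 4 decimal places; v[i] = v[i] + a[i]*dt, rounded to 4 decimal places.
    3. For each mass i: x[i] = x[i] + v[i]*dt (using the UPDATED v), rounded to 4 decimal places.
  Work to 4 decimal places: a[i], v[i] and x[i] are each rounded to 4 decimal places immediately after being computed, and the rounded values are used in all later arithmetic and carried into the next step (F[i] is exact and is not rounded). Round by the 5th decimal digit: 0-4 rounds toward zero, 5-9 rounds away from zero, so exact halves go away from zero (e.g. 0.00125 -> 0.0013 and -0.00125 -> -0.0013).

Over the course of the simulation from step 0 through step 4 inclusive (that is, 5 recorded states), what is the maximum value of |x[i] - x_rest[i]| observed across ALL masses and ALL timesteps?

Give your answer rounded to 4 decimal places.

Answer: 2.0547

Derivation:
Step 0: x=[7.0000 11.0000 14.0000] v=[-1.0000 0.0000 0.0000]
Step 1: x=[5.7500 10.7500 14.5000] v=[-2.5000 -0.5000 1.0000]
Step 2: x=[4.3125 10.1875 15.3125] v=[-2.8750 -1.1250 1.6250]
Step 3: x=[3.2656 9.4375 16.0938] v=[-2.0938 -1.5000 1.5625]
Step 4: x=[2.9453 8.8086 16.4610] v=[-0.6407 -1.2578 0.7344]
Max displacement = 2.0547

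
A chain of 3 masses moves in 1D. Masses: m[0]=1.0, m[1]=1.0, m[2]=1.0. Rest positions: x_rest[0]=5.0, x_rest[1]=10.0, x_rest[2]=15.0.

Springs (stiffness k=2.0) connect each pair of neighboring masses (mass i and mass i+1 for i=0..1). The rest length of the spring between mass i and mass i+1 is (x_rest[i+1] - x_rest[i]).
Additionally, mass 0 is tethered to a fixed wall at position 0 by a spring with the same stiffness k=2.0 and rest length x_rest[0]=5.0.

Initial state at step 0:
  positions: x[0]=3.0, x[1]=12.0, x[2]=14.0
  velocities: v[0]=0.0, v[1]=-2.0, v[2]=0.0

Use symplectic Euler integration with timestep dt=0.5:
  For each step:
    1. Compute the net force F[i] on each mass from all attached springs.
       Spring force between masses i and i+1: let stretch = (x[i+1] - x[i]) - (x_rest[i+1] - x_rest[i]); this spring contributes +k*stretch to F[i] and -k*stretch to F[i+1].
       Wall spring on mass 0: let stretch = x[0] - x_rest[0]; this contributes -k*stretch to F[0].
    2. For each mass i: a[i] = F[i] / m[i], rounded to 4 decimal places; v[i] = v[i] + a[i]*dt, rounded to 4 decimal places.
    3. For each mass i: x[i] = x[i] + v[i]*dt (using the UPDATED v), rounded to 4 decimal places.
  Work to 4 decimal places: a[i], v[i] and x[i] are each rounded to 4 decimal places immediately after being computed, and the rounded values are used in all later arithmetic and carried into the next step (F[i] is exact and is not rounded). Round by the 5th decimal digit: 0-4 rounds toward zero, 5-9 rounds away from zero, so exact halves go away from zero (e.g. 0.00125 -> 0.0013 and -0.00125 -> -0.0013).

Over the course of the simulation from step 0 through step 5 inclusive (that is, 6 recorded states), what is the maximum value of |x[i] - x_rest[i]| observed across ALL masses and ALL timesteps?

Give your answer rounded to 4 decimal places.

Step 0: x=[3.0000 12.0000 14.0000] v=[0.0000 -2.0000 0.0000]
Step 1: x=[6.0000 7.5000 15.5000] v=[6.0000 -9.0000 3.0000]
Step 2: x=[6.7500 6.2500 15.5000] v=[1.5000 -2.5000 0.0000]
Step 3: x=[3.8750 9.8750 13.3750] v=[-5.7500 7.2500 -4.2500]
Step 4: x=[2.0625 12.2500 12.0000] v=[-3.6250 4.7500 -2.7500]
Step 5: x=[4.3125 9.4063 13.2500] v=[4.5000 -5.6875 2.5000]
Max displacement = 3.7500

Answer: 3.7500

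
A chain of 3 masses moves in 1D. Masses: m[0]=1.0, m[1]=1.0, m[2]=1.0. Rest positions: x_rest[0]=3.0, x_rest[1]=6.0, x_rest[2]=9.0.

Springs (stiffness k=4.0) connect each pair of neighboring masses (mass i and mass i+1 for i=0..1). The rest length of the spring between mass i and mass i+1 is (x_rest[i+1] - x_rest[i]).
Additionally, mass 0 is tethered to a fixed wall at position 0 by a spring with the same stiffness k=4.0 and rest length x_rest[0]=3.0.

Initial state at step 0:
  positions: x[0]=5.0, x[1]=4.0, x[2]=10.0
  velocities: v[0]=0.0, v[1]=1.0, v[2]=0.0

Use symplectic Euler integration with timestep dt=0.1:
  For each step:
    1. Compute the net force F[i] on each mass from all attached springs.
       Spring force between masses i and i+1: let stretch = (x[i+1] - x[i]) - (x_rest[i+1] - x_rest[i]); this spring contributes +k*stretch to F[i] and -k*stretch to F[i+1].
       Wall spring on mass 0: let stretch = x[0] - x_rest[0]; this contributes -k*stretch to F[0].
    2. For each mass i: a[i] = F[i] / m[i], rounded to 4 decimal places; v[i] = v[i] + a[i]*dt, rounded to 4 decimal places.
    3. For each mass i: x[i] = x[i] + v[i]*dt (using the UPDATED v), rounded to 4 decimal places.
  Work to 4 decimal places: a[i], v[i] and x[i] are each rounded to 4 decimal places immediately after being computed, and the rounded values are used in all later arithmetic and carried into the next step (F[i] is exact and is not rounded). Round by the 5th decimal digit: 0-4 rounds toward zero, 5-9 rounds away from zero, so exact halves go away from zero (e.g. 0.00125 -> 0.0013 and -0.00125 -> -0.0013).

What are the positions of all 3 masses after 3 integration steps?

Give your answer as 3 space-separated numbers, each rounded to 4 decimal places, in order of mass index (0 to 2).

Answer: 3.7235 5.7698 9.3734

Derivation:
Step 0: x=[5.0000 4.0000 10.0000] v=[0.0000 1.0000 0.0000]
Step 1: x=[4.7600 4.3800 9.8800] v=[-2.4000 3.8000 -1.2000]
Step 2: x=[4.3144 4.9952 9.6600] v=[-4.4560 6.1520 -2.2000]
Step 3: x=[3.7235 5.7698 9.3734] v=[-5.9094 7.7456 -2.8659]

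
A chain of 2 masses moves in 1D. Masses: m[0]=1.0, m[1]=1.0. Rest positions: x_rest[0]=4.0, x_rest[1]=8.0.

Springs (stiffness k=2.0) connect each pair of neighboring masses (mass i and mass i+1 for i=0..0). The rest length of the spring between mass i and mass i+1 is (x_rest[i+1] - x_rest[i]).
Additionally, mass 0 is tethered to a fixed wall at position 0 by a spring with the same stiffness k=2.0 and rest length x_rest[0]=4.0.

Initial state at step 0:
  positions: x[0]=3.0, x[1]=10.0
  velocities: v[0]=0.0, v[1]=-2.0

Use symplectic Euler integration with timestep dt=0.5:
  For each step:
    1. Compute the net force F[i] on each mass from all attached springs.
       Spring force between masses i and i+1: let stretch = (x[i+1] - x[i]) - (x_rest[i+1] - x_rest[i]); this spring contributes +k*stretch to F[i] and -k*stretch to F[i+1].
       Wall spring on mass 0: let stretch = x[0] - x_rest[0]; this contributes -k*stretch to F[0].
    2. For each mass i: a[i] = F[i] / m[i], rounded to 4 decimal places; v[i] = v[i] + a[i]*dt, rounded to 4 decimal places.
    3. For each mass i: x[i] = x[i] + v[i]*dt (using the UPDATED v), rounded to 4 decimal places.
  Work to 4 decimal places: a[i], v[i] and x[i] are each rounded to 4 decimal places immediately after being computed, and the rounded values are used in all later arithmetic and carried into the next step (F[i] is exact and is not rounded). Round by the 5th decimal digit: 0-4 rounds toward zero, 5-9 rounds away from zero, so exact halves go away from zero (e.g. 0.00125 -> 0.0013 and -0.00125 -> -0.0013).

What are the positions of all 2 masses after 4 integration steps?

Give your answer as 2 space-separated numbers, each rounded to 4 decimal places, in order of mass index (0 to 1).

Answer: 0.8750 7.0625

Derivation:
Step 0: x=[3.0000 10.0000] v=[0.0000 -2.0000]
Step 1: x=[5.0000 7.5000] v=[4.0000 -5.0000]
Step 2: x=[5.7500 5.7500] v=[1.5000 -3.5000]
Step 3: x=[3.6250 6.0000] v=[-4.2500 0.5000]
Step 4: x=[0.8750 7.0625] v=[-5.5000 2.1250]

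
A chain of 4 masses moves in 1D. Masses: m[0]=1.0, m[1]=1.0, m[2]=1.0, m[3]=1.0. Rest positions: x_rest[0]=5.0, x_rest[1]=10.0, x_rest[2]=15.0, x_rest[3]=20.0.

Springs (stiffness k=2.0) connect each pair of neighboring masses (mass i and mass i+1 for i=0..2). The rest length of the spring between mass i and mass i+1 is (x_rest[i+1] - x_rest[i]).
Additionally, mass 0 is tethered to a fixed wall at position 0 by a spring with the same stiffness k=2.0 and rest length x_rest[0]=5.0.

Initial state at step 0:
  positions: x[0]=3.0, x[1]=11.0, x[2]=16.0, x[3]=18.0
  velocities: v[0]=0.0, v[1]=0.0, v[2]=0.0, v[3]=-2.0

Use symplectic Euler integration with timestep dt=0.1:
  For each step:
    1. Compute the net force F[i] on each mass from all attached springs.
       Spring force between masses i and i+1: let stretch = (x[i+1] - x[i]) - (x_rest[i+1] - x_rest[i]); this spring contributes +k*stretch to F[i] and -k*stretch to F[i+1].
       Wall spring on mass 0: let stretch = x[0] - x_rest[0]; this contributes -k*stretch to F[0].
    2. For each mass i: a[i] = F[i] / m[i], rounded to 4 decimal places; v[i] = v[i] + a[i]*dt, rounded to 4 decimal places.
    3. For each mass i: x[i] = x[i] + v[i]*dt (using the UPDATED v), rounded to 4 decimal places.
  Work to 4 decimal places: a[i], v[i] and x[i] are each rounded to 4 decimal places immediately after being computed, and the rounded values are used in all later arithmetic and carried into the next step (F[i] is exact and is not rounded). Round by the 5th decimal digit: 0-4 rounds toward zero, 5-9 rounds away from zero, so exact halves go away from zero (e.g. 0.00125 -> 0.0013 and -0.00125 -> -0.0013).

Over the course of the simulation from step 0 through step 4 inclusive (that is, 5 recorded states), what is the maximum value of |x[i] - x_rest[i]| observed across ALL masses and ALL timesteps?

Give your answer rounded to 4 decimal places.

Answer: 2.2361

Derivation:
Step 0: x=[3.0000 11.0000 16.0000 18.0000] v=[0.0000 0.0000 0.0000 -2.0000]
Step 1: x=[3.1000 10.9400 15.9400 17.8600] v=[1.0000 -0.6000 -0.6000 -1.4000]
Step 2: x=[3.2948 10.8232 15.8184 17.7816] v=[1.9480 -1.1680 -1.2160 -0.7840]
Step 3: x=[3.5743 10.6557 15.6362 17.7639] v=[2.7947 -1.6746 -1.8224 -0.1766]
Step 4: x=[3.9239 10.4462 15.3969 17.8037] v=[3.4961 -2.0948 -2.3930 0.3979]
Max displacement = 2.2361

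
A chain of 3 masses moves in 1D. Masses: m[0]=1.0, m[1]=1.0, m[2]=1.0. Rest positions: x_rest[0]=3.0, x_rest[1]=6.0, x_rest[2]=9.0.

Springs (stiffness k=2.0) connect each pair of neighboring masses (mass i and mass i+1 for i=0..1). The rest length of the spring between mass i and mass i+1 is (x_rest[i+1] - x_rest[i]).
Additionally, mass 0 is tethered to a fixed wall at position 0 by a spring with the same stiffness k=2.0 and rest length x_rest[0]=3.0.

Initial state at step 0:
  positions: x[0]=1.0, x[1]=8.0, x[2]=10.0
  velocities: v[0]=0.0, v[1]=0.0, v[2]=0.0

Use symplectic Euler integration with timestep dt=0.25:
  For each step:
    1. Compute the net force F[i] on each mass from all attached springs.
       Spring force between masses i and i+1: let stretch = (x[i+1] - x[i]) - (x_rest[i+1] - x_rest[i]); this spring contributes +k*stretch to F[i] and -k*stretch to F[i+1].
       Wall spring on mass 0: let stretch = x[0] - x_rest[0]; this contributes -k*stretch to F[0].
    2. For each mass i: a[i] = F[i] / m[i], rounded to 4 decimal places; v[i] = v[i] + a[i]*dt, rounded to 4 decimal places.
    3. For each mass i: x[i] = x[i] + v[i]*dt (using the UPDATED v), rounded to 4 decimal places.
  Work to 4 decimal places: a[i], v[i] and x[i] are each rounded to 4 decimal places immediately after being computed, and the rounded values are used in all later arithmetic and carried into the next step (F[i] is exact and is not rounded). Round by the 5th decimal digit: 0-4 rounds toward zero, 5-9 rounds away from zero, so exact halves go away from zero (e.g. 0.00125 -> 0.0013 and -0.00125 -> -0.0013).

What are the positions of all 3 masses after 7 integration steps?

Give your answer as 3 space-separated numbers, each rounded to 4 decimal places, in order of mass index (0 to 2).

Answer: 3.9852 7.0207 8.3959

Derivation:
Step 0: x=[1.0000 8.0000 10.0000] v=[0.0000 0.0000 0.0000]
Step 1: x=[1.7500 7.3750 10.1250] v=[3.0000 -2.5000 0.5000]
Step 2: x=[2.9844 6.3906 10.2813] v=[4.9375 -3.9375 0.6250]
Step 3: x=[4.2715 5.4668 10.3262] v=[5.1484 -3.6953 0.1797]
Step 4: x=[5.1741 5.0010 10.1387] v=[3.6103 -1.8633 -0.7500]
Step 5: x=[5.4083 5.1990 9.6840] v=[0.9367 0.7921 -1.8189]
Step 6: x=[4.9403 5.9838 9.0437] v=[-1.8721 3.1393 -2.5614]
Step 7: x=[3.9852 7.0207 8.3959] v=[-3.8205 4.1475 -2.5914]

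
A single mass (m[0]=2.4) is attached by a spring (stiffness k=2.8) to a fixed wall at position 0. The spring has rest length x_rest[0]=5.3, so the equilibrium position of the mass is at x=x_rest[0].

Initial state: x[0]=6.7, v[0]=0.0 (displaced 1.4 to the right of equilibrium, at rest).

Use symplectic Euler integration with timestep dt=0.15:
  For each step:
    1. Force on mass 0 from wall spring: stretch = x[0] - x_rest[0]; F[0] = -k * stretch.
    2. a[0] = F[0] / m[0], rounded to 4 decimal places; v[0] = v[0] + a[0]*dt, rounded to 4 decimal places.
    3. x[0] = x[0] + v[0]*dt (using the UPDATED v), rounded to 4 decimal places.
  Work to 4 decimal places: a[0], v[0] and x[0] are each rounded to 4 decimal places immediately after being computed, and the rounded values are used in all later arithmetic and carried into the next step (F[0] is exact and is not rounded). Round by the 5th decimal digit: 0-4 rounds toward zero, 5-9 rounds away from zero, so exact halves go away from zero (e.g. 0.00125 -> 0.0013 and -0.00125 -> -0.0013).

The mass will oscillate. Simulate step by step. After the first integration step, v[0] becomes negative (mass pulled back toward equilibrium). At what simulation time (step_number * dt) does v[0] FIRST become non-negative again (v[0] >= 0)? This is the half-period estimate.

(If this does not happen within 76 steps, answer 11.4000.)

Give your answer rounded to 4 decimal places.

Answer: 3.0000

Derivation:
Step 0: x=[6.7000] v=[0.0000]
Step 1: x=[6.6633] v=[-0.2450]
Step 2: x=[6.5908] v=[-0.4836]
Step 3: x=[6.4844] v=[-0.7095]
Step 4: x=[6.3469] v=[-0.9168]
Step 5: x=[6.1819] v=[-1.1000]
Step 6: x=[5.9938] v=[-1.2543]
Step 7: x=[5.7874] v=[-1.3757]
Step 8: x=[5.5683] v=[-1.4610]
Step 9: x=[5.3421] v=[-1.5080]
Step 10: x=[5.1148] v=[-1.5154]
Step 11: x=[4.8924] v=[-1.4830]
Step 12: x=[4.6806] v=[-1.4117]
Step 13: x=[4.4851] v=[-1.3033]
Step 14: x=[4.3110] v=[-1.1607]
Step 15: x=[4.1629] v=[-0.9876]
Step 16: x=[4.0446] v=[-0.7886]
Step 17: x=[3.9593] v=[-0.5689]
Step 18: x=[3.9092] v=[-0.3343]
Step 19: x=[3.8956] v=[-0.0909]
Step 20: x=[3.9188] v=[0.1549]
First v>=0 after going negative at step 20, time=3.0000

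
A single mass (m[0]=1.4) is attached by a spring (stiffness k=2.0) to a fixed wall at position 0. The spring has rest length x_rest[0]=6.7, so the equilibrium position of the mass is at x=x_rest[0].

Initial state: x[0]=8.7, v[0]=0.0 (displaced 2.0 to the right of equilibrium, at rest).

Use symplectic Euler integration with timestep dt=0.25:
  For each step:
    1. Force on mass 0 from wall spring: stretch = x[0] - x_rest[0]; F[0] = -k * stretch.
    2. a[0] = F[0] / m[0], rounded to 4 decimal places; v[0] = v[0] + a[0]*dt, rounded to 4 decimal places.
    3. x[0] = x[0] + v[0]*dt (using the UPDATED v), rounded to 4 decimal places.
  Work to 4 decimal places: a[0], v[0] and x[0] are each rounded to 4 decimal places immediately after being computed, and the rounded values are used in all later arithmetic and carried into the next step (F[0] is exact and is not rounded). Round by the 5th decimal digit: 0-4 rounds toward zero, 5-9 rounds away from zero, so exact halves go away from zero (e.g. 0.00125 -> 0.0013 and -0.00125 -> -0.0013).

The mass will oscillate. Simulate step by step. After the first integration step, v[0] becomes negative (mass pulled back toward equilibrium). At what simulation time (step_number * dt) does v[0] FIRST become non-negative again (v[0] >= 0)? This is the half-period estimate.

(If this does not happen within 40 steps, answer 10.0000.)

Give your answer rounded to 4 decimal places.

Answer: 2.7500

Derivation:
Step 0: x=[8.7000] v=[0.0000]
Step 1: x=[8.5214] v=[-0.7143]
Step 2: x=[8.1802] v=[-1.3648]
Step 3: x=[7.7068] v=[-1.8935]
Step 4: x=[7.1435] v=[-2.2531]
Step 5: x=[6.5406] v=[-2.4115]
Step 6: x=[5.9520] v=[-2.3546]
Step 7: x=[5.4301] v=[-2.0875]
Step 8: x=[5.0216] v=[-1.6340]
Step 9: x=[4.7630] v=[-1.0346]
Step 10: x=[4.6773] v=[-0.3428]
Step 11: x=[4.7722] v=[0.3796]
First v>=0 after going negative at step 11, time=2.7500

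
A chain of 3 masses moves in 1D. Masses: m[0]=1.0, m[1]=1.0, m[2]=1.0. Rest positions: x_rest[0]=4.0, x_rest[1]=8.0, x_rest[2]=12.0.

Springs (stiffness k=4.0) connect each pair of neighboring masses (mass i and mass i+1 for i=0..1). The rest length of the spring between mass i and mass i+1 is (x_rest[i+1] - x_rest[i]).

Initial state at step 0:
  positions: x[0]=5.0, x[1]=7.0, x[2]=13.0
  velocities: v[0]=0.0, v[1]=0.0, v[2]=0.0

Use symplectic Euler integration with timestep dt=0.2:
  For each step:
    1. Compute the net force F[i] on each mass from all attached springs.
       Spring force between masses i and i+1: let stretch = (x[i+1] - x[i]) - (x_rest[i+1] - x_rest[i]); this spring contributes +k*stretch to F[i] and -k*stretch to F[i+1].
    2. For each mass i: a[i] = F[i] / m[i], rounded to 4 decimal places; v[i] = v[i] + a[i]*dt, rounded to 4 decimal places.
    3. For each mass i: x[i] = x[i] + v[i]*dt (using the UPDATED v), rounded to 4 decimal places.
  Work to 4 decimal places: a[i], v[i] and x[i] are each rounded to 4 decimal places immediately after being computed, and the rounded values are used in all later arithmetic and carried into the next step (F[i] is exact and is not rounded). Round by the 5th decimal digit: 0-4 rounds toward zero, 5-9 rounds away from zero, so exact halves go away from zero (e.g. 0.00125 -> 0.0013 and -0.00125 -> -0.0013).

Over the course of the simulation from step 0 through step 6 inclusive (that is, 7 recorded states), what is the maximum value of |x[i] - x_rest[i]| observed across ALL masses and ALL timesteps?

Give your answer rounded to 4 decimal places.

Answer: 1.7535

Derivation:
Step 0: x=[5.0000 7.0000 13.0000] v=[0.0000 0.0000 0.0000]
Step 1: x=[4.6800 7.6400 12.6800] v=[-1.6000 3.2000 -1.6000]
Step 2: x=[4.1936 8.6128 12.1936] v=[-2.4320 4.8640 -2.4320]
Step 3: x=[3.7743 9.4515 11.7743] v=[-2.0966 4.1933 -2.0966]
Step 4: x=[3.6233 9.7535 11.6233] v=[-0.7548 1.5098 -0.7548]
Step 5: x=[3.8132 9.3738 11.8132] v=[0.9494 -1.8985 0.9494]
Step 6: x=[4.2528 8.4947 12.2528] v=[2.1979 -4.3955 2.1979]
Max displacement = 1.7535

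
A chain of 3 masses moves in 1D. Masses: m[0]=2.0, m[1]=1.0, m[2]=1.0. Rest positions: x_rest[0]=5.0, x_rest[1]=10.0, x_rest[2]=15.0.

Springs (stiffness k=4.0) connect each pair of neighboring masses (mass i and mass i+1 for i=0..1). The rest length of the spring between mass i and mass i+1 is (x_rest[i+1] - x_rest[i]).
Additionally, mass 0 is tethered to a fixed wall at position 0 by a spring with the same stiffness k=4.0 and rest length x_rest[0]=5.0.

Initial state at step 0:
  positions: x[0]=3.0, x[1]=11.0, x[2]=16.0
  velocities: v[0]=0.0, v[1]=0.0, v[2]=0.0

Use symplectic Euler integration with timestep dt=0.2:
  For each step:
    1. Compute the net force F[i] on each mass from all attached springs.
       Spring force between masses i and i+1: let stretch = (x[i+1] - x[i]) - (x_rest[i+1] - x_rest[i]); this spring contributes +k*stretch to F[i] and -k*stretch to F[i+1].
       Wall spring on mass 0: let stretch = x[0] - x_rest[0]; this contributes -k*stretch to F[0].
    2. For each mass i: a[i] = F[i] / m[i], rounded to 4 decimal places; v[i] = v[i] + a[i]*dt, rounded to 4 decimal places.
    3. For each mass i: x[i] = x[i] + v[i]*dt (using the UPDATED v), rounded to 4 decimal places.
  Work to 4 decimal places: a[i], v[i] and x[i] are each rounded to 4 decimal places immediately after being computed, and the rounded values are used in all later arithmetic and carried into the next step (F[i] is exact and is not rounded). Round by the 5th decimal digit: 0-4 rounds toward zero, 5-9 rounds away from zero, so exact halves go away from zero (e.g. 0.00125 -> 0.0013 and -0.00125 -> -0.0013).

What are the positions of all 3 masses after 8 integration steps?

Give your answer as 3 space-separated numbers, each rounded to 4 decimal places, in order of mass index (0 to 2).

Step 0: x=[3.0000 11.0000 16.0000] v=[0.0000 0.0000 0.0000]
Step 1: x=[3.4000 10.5200 16.0000] v=[2.0000 -2.4000 0.0000]
Step 2: x=[4.0976 9.7776 15.9232] v=[3.4880 -3.7120 -0.3840]
Step 3: x=[4.9218 9.1097 15.6631] v=[4.1210 -3.3395 -1.3005]
Step 4: x=[5.6873 8.8203 15.1545] v=[3.8274 -1.4471 -2.5432]
Step 5: x=[6.2484 9.0431 14.4324] v=[2.8057 1.1139 -3.6106]
Step 6: x=[6.5332 9.6810 13.6480] v=[1.4242 3.1896 -3.9220]
Step 7: x=[6.5472 10.4500 13.0289] v=[0.0700 3.8450 -3.0956]
Step 8: x=[6.3496 11.0072 12.7972] v=[-0.9878 2.7859 -1.1587]

Answer: 6.3496 11.0072 12.7972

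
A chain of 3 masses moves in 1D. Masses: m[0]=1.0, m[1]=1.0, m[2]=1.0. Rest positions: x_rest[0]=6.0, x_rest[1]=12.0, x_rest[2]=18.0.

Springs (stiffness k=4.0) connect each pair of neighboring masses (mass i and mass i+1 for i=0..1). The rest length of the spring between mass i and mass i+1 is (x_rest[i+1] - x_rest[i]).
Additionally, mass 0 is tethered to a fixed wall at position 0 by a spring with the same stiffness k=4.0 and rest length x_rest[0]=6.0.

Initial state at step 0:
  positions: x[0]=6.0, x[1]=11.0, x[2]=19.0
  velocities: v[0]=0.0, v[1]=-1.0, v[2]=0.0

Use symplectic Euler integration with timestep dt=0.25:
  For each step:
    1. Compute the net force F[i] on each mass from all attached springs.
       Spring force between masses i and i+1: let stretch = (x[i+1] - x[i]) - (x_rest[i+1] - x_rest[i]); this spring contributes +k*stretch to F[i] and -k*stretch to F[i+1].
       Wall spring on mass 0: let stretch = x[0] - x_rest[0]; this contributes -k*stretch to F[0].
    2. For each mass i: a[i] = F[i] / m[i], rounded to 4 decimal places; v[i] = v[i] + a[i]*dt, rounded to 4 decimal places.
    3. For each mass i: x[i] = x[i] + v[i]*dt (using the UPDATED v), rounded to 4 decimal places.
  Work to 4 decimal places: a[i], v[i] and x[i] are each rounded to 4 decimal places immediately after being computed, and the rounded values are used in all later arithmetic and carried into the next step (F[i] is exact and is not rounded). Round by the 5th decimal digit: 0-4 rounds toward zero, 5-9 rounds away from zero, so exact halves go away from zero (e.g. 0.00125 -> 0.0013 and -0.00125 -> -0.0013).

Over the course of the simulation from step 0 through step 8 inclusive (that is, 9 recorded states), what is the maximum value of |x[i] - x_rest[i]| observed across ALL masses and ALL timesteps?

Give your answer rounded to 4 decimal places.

Step 0: x=[6.0000 11.0000 19.0000] v=[0.0000 -1.0000 0.0000]
Step 1: x=[5.7500 11.5000 18.5000] v=[-1.0000 2.0000 -2.0000]
Step 2: x=[5.5000 12.3125 17.7500] v=[-1.0000 3.2500 -3.0000]
Step 3: x=[5.5781 12.7813 17.1406] v=[0.3125 1.8750 -2.4375]
Step 4: x=[6.0625 12.5391 16.9414] v=[1.9376 -0.9689 -0.7968]
Step 5: x=[6.6504 11.7783 17.1416] v=[2.3517 -3.0432 0.8009]
Step 6: x=[6.8577 11.0764 17.5010] v=[0.8292 -2.8078 1.4376]
Step 7: x=[6.4053 10.9259 17.7543] v=[-1.8098 -0.6019 1.0130]
Step 8: x=[5.4817 11.3524 17.8005] v=[-3.6945 1.7059 0.1846]
Max displacement = 1.0741

Answer: 1.0741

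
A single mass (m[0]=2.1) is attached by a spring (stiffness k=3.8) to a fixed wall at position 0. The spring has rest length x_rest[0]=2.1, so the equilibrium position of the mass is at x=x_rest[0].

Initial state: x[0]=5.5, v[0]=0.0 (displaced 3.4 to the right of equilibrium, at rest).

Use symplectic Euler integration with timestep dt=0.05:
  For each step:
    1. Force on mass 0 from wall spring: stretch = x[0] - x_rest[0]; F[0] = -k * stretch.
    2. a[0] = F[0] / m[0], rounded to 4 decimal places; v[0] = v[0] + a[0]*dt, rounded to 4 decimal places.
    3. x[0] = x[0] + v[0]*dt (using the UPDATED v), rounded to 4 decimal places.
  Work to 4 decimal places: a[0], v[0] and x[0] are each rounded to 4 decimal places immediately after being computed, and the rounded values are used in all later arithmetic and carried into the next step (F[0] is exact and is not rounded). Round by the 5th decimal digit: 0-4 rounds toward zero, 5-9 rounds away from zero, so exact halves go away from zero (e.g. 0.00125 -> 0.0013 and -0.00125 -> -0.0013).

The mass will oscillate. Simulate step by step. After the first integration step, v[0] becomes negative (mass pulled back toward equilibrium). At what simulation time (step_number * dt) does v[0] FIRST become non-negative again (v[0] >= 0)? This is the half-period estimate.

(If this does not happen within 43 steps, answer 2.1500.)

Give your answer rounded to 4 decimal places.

Step 0: x=[5.5000] v=[0.0000]
Step 1: x=[5.4846] v=[-0.3076]
Step 2: x=[5.4539] v=[-0.6138]
Step 3: x=[5.4080] v=[-0.9173]
Step 4: x=[5.3472] v=[-1.2166]
Step 5: x=[5.2717] v=[-1.5104]
Step 6: x=[5.1818] v=[-1.7974]
Step 7: x=[5.0780] v=[-2.0762]
Step 8: x=[4.9607] v=[-2.3456]
Step 9: x=[4.8305] v=[-2.6044]
Step 10: x=[4.6879] v=[-2.8514]
Step 11: x=[4.5336] v=[-3.0855]
Step 12: x=[4.3683] v=[-3.3057]
Step 13: x=[4.1928] v=[-3.5109]
Step 14: x=[4.0078] v=[-3.7003]
Step 15: x=[3.8142] v=[-3.8729]
Step 16: x=[3.6128] v=[-4.0280]
Step 17: x=[3.4046] v=[-4.1649]
Step 18: x=[3.1905] v=[-4.2829]
Step 19: x=[2.9714] v=[-4.3816]
Step 20: x=[2.7484] v=[-4.4604]
Step 21: x=[2.5224] v=[-4.5191]
Step 22: x=[2.2945] v=[-4.5573]
Step 23: x=[2.0658] v=[-4.5749]
Step 24: x=[1.8372] v=[-4.5718]
Step 25: x=[1.6098] v=[-4.5480]
Step 26: x=[1.3846] v=[-4.5037]
Step 27: x=[1.1627] v=[-4.4390]
Step 28: x=[0.9450] v=[-4.3542]
Step 29: x=[0.7325] v=[-4.2497]
Step 30: x=[0.5262] v=[-4.1260]
Step 31: x=[0.3270] v=[-3.9836]
Step 32: x=[0.1358] v=[-3.8232]
Step 33: x=[-0.0465] v=[-3.6455]
Step 34: x=[-0.2191] v=[-3.4513]
Step 35: x=[-0.3812] v=[-3.2415]
Step 36: x=[-0.5321] v=[-3.0170]
Step 37: x=[-0.6710] v=[-2.7789]
Step 38: x=[-0.7974] v=[-2.5282]
Step 39: x=[-0.9107] v=[-2.2661]
Step 40: x=[-1.0104] v=[-1.9937]
Step 41: x=[-1.0960] v=[-1.7123]
Step 42: x=[-1.1672] v=[-1.4231]
Step 43: x=[-1.2236] v=[-1.1275]
v[0] did not become non-negative within 43 steps; using fallback time=2.1500

Answer: 2.1500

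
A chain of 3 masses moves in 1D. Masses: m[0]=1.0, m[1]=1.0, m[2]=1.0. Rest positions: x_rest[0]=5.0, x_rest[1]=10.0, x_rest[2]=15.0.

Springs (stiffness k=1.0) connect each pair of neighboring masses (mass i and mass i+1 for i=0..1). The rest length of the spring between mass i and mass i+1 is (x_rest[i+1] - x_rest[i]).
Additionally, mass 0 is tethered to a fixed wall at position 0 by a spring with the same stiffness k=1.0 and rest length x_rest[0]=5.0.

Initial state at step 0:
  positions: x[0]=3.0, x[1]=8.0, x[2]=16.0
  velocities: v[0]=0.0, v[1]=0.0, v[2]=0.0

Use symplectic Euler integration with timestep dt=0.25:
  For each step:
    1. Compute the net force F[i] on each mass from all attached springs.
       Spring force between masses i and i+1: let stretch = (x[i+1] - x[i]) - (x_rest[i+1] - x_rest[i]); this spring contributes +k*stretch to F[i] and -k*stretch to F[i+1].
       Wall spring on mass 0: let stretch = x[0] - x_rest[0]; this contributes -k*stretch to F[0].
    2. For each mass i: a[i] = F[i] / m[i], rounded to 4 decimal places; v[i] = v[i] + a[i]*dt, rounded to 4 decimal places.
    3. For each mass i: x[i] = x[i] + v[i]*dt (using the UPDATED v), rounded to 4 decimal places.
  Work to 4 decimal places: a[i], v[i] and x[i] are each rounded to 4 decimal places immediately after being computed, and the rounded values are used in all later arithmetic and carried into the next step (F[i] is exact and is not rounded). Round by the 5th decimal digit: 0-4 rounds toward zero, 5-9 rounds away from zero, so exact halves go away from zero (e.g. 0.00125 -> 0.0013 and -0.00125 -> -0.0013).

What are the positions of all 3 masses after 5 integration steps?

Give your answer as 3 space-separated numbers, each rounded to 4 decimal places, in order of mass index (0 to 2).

Answer: 4.7081 9.9779 13.9232

Derivation:
Step 0: x=[3.0000 8.0000 16.0000] v=[0.0000 0.0000 0.0000]
Step 1: x=[3.1250 8.1875 15.8125] v=[0.5000 0.7500 -0.7500]
Step 2: x=[3.3711 8.5352 15.4609] v=[0.9844 1.3906 -1.4063]
Step 3: x=[3.7293 8.9930 14.9890] v=[1.4327 1.8310 -1.8877]
Step 4: x=[4.1834 9.4965 14.4548] v=[1.8163 2.0141 -2.1367]
Step 5: x=[4.7081 9.9779 13.9232] v=[2.0987 1.9254 -2.1263]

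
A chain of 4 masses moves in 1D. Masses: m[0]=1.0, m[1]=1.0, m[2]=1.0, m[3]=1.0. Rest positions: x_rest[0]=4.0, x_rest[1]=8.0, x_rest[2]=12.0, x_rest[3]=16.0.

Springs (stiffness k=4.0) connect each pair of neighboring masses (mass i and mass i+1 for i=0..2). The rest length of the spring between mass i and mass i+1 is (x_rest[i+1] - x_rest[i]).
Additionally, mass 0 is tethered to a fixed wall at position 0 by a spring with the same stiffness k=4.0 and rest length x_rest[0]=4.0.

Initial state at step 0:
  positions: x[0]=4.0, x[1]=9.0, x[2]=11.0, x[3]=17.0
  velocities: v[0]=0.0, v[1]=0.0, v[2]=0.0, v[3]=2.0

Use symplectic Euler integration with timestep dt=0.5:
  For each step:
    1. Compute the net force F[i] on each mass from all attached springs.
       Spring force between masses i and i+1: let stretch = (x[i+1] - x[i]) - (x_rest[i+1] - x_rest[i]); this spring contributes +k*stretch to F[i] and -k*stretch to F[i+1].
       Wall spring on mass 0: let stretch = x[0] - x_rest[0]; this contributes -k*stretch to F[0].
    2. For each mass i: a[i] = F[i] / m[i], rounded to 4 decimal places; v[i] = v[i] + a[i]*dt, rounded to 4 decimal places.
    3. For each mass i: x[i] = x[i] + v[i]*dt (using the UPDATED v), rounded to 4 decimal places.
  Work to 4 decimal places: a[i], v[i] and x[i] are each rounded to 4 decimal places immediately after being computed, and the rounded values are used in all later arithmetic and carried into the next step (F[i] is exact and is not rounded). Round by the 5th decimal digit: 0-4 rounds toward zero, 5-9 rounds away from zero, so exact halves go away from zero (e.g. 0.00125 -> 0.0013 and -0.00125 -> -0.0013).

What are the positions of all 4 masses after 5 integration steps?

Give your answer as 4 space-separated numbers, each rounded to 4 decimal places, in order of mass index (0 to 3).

Step 0: x=[4.0000 9.0000 11.0000 17.0000] v=[0.0000 0.0000 0.0000 2.0000]
Step 1: x=[5.0000 6.0000 15.0000 16.0000] v=[2.0000 -6.0000 8.0000 -2.0000]
Step 2: x=[2.0000 11.0000 11.0000 18.0000] v=[-6.0000 10.0000 -8.0000 4.0000]
Step 3: x=[6.0000 7.0000 14.0000 17.0000] v=[8.0000 -8.0000 6.0000 -2.0000]
Step 4: x=[5.0000 9.0000 13.0000 17.0000] v=[-2.0000 4.0000 -2.0000 0.0000]
Step 5: x=[3.0000 11.0000 12.0000 17.0000] v=[-4.0000 4.0000 -2.0000 0.0000]

Answer: 3.0000 11.0000 12.0000 17.0000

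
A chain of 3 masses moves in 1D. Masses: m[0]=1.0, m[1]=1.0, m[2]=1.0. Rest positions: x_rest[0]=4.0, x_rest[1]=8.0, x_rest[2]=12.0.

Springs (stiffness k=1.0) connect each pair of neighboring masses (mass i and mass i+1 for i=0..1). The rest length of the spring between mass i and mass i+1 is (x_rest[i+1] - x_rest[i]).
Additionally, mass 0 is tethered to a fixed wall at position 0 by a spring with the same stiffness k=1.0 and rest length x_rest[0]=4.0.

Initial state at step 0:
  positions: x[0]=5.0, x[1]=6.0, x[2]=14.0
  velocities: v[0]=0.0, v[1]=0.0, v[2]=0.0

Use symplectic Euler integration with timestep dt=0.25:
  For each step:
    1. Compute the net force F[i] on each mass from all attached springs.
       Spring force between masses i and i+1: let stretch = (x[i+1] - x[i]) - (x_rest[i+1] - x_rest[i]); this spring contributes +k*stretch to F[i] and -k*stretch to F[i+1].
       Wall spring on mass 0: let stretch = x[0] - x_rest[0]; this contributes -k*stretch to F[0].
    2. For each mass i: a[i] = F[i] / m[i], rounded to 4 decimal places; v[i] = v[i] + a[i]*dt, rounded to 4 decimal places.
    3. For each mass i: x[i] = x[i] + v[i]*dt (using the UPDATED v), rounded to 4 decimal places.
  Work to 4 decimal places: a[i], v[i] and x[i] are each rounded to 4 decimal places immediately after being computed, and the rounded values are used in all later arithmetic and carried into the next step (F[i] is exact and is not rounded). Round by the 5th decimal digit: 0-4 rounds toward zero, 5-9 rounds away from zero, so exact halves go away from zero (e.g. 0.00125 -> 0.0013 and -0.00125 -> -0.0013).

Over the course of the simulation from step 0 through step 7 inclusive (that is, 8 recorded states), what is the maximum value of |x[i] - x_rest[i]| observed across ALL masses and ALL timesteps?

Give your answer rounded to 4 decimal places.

Step 0: x=[5.0000 6.0000 14.0000] v=[0.0000 0.0000 0.0000]
Step 1: x=[4.7500 6.4375 13.7500] v=[-1.0000 1.7500 -1.0000]
Step 2: x=[4.3086 7.2266 13.2930] v=[-1.7656 3.1563 -1.8281]
Step 3: x=[3.7803 8.2125 12.7068] v=[-2.1133 3.9434 -2.3447]
Step 4: x=[3.2927 9.2022 12.0897] v=[-1.9503 3.9589 -2.4683]
Step 5: x=[2.9687 10.0031 11.5422] v=[-1.2961 3.2034 -2.1902]
Step 6: x=[2.8988 10.4605 11.1485] v=[-0.2797 1.8296 -1.5750]
Step 7: x=[3.1203 10.4883 10.9618] v=[0.8860 0.1112 -0.7470]
Max displacement = 2.4883

Answer: 2.4883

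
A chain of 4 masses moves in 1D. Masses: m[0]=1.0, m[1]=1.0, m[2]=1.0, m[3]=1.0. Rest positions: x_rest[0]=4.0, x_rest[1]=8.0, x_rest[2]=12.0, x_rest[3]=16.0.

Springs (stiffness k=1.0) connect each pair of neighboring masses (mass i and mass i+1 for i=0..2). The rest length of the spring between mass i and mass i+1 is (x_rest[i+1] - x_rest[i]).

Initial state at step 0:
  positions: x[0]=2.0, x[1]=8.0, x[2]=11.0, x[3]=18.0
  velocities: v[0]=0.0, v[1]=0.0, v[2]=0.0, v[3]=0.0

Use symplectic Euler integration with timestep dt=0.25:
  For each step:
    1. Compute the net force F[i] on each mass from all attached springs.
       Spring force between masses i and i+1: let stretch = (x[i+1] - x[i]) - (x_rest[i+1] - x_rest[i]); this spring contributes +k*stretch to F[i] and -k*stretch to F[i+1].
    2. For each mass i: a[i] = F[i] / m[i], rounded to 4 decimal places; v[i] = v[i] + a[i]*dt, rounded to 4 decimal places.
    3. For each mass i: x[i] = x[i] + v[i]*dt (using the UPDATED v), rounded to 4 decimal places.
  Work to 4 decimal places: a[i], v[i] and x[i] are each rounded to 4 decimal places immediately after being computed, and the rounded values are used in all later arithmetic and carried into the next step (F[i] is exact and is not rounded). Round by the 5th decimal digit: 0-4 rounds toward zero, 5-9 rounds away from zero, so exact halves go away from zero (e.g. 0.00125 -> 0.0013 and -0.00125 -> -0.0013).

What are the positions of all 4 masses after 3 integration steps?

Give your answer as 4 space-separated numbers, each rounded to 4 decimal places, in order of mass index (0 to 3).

Step 0: x=[2.0000 8.0000 11.0000 18.0000] v=[0.0000 0.0000 0.0000 0.0000]
Step 1: x=[2.1250 7.8125 11.2500 17.8125] v=[0.5000 -0.7500 1.0000 -0.7500]
Step 2: x=[2.3555 7.4844 11.6953 17.4649] v=[0.9219 -1.3125 1.7813 -1.3906]
Step 3: x=[2.6565 7.0989 12.2381 17.0067] v=[1.2041 -1.5420 2.1710 -1.8330]

Answer: 2.6565 7.0989 12.2381 17.0067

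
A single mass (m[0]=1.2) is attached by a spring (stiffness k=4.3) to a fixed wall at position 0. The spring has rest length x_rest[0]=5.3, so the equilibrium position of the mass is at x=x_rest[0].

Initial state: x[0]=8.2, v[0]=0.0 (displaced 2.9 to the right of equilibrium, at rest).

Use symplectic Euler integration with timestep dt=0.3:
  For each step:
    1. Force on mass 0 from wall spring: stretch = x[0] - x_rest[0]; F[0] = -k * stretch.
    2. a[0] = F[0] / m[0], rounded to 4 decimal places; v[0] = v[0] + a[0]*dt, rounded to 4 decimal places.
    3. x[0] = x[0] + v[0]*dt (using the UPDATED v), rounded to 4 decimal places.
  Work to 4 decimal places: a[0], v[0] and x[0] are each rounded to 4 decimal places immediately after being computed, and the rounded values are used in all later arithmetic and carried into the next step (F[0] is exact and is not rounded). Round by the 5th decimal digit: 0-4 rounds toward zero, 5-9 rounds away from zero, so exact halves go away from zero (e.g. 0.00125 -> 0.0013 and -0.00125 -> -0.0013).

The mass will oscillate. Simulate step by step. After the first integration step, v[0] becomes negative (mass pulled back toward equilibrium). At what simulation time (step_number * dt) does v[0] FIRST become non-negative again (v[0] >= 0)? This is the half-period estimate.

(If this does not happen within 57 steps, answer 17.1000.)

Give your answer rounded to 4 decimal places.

Answer: 1.8000

Derivation:
Step 0: x=[8.2000] v=[0.0000]
Step 1: x=[7.2648] v=[-3.1175]
Step 2: x=[5.6959] v=[-5.2297]
Step 3: x=[3.9993] v=[-5.6553]
Step 4: x=[2.7222] v=[-4.2571]
Step 5: x=[2.2764] v=[-1.4860]
Step 6: x=[2.8057] v=[1.7644]
First v>=0 after going negative at step 6, time=1.8000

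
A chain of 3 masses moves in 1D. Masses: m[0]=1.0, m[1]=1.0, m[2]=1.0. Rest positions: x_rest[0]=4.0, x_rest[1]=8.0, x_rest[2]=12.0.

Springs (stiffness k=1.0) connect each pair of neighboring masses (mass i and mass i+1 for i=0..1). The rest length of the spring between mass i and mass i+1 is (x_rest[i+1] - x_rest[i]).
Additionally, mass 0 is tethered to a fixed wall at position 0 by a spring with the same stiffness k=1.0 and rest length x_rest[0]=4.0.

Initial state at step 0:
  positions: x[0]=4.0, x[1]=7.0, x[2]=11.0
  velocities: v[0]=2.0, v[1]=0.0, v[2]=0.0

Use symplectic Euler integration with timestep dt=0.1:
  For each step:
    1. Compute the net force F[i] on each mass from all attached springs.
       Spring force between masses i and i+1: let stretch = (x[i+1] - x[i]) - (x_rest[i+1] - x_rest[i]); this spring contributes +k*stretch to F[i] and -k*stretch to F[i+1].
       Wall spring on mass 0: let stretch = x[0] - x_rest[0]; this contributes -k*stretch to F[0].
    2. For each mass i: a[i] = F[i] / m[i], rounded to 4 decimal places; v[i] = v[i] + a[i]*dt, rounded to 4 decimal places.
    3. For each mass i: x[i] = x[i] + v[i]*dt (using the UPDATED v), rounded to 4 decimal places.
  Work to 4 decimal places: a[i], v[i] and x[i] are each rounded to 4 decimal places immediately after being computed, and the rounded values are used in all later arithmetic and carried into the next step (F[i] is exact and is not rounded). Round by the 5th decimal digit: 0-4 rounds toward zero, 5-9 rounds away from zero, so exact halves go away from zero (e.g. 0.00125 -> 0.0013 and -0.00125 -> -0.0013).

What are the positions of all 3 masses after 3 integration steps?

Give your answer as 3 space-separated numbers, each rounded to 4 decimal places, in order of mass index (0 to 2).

Answer: 4.5256 7.0664 11.0005

Derivation:
Step 0: x=[4.0000 7.0000 11.0000] v=[2.0000 0.0000 0.0000]
Step 1: x=[4.1900 7.0100 11.0000] v=[1.9000 0.1000 0.0000]
Step 2: x=[4.3663 7.0317 11.0001] v=[1.7630 0.2170 0.0010]
Step 3: x=[4.5256 7.0664 11.0005] v=[1.5929 0.3473 0.0042]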